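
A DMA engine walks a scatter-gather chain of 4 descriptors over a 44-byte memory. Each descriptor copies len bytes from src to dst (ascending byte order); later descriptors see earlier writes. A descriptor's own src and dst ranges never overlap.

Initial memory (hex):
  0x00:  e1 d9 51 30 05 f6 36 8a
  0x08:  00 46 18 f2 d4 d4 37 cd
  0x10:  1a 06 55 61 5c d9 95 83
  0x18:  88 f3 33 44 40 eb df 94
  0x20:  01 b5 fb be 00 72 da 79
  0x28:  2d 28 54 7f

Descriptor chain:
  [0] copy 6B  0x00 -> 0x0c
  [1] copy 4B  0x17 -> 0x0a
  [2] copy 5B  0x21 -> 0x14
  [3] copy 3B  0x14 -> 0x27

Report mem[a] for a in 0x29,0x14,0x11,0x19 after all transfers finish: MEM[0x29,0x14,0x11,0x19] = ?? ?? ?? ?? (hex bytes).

  after D0: wrote 6B at 0x0c = e1d9513005f6
  after D1: wrote 4B at 0x0a = 8388f333
  after D2: wrote 5B at 0x14 = b5fbbe0072
  after D3: wrote 3B at 0x27 = b5fbbe
query mem[0x29]=0xbe, mem[0x14]=0xb5, mem[0x11]=0xf6, mem[0x19]=0xf3

MEM[0x29,0x14,0x11,0x19] = be b5 f6 f3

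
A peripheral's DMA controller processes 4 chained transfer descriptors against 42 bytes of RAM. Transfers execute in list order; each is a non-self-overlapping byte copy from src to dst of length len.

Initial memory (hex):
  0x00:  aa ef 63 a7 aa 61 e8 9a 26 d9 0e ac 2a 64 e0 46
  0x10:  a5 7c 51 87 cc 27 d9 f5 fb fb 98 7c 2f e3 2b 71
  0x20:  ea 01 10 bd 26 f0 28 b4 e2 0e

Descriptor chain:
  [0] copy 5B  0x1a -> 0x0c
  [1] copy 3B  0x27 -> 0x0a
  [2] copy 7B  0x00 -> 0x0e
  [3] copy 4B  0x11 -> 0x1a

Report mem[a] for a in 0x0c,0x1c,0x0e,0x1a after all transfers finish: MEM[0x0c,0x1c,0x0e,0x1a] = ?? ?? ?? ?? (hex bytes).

D0: mem[0x0c..0x10] <- [98 7c 2f e3 2b]
D1: mem[0x0a..0x0c] <- [b4 e2 0e]
D2: mem[0x0e..0x14] <- [aa ef 63 a7 aa 61 e8]
D3: mem[0x1a..0x1d] <- [a7 aa 61 e8]
query mem[0x0c]=0x0e, mem[0x1c]=0x61, mem[0x0e]=0xaa, mem[0x1a]=0xa7

MEM[0x0c,0x1c,0x0e,0x1a] = 0e 61 aa a7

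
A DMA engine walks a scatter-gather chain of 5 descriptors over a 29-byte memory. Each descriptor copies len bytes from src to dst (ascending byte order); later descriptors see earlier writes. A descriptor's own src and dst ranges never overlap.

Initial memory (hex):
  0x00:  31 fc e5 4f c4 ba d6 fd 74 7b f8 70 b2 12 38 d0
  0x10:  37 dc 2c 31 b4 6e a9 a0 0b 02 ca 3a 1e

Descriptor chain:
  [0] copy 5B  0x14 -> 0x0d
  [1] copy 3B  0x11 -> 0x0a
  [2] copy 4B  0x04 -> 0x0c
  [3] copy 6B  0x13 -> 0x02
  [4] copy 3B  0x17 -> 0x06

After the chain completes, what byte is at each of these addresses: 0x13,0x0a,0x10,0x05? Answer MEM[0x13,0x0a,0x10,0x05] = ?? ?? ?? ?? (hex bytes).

MEM[0x13,0x0a,0x10,0x05] = 31 0b a0 a9

#0 dst[0x0d+5] := {0xb4,0x6e,0xa9,0xa0,0x0b}
#1 dst[0x0a+3] := {0x0b,0x2c,0x31}
#2 dst[0x0c+4] := {0xc4,0xba,0xd6,0xfd}
#3 dst[0x02+6] := {0x31,0xb4,0x6e,0xa9,0xa0,0x0b}
#4 dst[0x06+3] := {0xa0,0x0b,0x02}
query mem[0x13]=0x31, mem[0x0a]=0x0b, mem[0x10]=0xa0, mem[0x05]=0xa9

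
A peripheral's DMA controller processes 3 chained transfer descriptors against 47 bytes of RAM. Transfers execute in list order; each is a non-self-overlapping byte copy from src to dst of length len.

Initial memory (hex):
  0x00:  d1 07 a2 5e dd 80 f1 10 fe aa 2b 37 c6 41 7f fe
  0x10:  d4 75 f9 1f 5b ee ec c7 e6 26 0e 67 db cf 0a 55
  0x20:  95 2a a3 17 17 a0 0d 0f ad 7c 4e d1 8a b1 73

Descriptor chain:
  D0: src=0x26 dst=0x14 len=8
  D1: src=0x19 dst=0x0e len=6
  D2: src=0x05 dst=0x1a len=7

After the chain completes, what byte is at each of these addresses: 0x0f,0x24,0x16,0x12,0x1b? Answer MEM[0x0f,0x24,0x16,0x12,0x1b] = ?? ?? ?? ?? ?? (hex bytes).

D0: mem[0x14..0x1b] <- [0d 0f ad 7c 4e d1 8a b1]
D1: mem[0x0e..0x13] <- [d1 8a b1 db cf 0a]
D2: mem[0x1a..0x20] <- [80 f1 10 fe aa 2b 37]
query mem[0x0f]=0x8a, mem[0x24]=0x17, mem[0x16]=0xad, mem[0x12]=0xcf, mem[0x1b]=0xf1

MEM[0x0f,0x24,0x16,0x12,0x1b] = 8a 17 ad cf f1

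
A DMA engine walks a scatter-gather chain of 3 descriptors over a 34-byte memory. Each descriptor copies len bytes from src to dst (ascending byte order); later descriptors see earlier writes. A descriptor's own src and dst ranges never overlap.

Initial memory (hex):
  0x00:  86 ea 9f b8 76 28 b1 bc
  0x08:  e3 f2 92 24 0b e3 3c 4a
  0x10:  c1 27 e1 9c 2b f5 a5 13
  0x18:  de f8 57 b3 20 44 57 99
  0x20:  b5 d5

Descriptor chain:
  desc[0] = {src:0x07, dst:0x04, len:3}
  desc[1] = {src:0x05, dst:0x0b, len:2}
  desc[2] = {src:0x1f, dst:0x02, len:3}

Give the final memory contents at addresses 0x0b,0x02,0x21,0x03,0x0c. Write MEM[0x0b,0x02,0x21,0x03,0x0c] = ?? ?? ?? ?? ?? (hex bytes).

MEM[0x0b,0x02,0x21,0x03,0x0c] = e3 99 d5 b5 f2

[0] 0x07->0x04 len=3 : bc e3 f2
[1] 0x05->0x0b len=2 : e3 f2
[2] 0x1f->0x02 len=3 : 99 b5 d5
query mem[0x0b]=0xe3, mem[0x02]=0x99, mem[0x21]=0xd5, mem[0x03]=0xb5, mem[0x0c]=0xf2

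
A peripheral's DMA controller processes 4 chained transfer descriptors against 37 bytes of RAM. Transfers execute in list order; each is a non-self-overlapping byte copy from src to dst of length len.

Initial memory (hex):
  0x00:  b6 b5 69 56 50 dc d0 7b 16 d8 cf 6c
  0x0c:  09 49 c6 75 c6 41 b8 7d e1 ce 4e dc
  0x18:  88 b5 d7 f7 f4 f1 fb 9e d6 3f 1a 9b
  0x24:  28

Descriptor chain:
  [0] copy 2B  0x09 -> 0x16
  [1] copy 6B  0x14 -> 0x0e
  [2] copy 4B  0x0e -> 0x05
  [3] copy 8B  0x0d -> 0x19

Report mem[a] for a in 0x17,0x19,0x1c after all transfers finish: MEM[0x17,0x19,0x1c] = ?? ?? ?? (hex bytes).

MEM[0x17,0x19,0x1c] = cf 49 d8

  after D0: wrote 2B at 0x16 = d8cf
  after D1: wrote 6B at 0x0e = e1ced8cf88b5
  after D2: wrote 4B at 0x05 = e1ced8cf
  after D3: wrote 8B at 0x19 = 49e1ced8cf88b5e1
query mem[0x17]=0xcf, mem[0x19]=0x49, mem[0x1c]=0xd8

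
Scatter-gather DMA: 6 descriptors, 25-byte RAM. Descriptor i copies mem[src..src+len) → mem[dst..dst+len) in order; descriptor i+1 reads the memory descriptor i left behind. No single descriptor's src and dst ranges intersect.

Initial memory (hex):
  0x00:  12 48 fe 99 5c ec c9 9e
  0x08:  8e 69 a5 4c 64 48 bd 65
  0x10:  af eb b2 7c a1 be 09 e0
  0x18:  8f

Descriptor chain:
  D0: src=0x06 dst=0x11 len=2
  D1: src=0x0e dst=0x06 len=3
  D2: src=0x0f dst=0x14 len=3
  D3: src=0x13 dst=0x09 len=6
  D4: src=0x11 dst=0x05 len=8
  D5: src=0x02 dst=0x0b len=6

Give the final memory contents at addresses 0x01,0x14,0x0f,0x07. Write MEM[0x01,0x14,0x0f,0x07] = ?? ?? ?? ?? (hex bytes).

MEM[0x01,0x14,0x0f,0x07] = 48 65 9e 7c

[0] 0x06->0x11 len=2 : c9 9e
[1] 0x0e->0x06 len=3 : bd 65 af
[2] 0x0f->0x14 len=3 : 65 af c9
[3] 0x13->0x09 len=6 : 7c 65 af c9 e0 8f
[4] 0x11->0x05 len=8 : c9 9e 7c 65 af c9 e0 8f
[5] 0x02->0x0b len=6 : fe 99 5c c9 9e 7c
query mem[0x01]=0x48, mem[0x14]=0x65, mem[0x0f]=0x9e, mem[0x07]=0x7c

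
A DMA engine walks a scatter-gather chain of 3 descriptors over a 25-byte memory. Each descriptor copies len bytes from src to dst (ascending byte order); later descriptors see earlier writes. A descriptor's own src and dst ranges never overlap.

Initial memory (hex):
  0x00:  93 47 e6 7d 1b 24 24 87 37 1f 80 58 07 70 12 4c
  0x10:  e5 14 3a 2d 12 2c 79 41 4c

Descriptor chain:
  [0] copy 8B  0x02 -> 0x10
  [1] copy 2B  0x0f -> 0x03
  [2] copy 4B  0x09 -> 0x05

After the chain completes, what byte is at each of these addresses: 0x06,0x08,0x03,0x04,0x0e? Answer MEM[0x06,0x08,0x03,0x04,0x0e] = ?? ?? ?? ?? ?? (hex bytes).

D0: mem[0x10..0x17] <- [e6 7d 1b 24 24 87 37 1f]
D1: mem[0x03..0x04] <- [4c e6]
D2: mem[0x05..0x08] <- [1f 80 58 07]
query mem[0x06]=0x80, mem[0x08]=0x07, mem[0x03]=0x4c, mem[0x04]=0xe6, mem[0x0e]=0x12

MEM[0x06,0x08,0x03,0x04,0x0e] = 80 07 4c e6 12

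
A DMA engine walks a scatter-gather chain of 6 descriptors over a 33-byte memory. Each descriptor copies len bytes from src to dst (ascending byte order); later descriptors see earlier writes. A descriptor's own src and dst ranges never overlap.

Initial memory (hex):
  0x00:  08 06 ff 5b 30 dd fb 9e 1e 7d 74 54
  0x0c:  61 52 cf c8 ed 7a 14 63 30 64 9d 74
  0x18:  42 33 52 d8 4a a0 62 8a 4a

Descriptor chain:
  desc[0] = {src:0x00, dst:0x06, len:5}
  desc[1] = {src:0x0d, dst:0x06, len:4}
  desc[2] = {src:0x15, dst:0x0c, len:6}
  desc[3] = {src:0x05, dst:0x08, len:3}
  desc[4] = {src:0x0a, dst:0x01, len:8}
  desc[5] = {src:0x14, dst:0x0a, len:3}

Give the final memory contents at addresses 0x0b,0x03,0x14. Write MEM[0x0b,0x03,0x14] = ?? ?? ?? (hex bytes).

MEM[0x0b,0x03,0x14] = 64 64 30

  after D0: wrote 5B at 0x06 = 0806ff5b30
  after D1: wrote 4B at 0x06 = 52cfc8ed
  after D2: wrote 6B at 0x0c = 649d74423352
  after D3: wrote 3B at 0x08 = dd52cf
  after D4: wrote 8B at 0x01 = cf54649d74423352
  after D5: wrote 3B at 0x0a = 30649d
query mem[0x0b]=0x64, mem[0x03]=0x64, mem[0x14]=0x30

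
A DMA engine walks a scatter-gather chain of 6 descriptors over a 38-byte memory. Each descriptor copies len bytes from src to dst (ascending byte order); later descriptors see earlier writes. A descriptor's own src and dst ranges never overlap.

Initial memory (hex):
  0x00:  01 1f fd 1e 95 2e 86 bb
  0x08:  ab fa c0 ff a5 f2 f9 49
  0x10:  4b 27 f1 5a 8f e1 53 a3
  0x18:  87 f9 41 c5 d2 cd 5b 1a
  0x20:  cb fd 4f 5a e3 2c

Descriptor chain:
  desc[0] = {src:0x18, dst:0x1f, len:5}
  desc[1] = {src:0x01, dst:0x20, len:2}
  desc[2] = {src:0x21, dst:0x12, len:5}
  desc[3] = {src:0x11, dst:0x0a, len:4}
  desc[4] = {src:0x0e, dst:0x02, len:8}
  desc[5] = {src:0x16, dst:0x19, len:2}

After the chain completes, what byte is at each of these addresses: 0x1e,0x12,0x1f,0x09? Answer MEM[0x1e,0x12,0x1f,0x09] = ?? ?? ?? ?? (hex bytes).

  after D0: wrote 5B at 0x1f = 87f941c5d2
  after D1: wrote 2B at 0x20 = 1ffd
  after D2: wrote 5B at 0x12 = fdc5d2e32c
  after D3: wrote 4B at 0x0a = 27fdc5d2
  after D4: wrote 8B at 0x02 = f9494b27fdc5d2e3
  after D5: wrote 2B at 0x19 = 2ca3
query mem[0x1e]=0x5b, mem[0x12]=0xfd, mem[0x1f]=0x87, mem[0x09]=0xe3

MEM[0x1e,0x12,0x1f,0x09] = 5b fd 87 e3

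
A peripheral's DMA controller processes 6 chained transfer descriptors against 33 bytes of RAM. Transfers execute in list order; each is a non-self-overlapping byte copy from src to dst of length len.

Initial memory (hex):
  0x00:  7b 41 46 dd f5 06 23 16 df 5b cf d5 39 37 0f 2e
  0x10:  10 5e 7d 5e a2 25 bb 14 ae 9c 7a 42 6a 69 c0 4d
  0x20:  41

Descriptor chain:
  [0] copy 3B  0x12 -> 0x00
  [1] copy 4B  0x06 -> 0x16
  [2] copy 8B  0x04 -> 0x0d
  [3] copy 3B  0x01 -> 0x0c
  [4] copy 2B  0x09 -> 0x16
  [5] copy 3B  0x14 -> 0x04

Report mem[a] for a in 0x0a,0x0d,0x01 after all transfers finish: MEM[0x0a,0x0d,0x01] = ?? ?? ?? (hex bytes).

  after D0: wrote 3B at 0x00 = 7d5ea2
  after D1: wrote 4B at 0x16 = 2316df5b
  after D2: wrote 8B at 0x0d = f5062316df5bcfd5
  after D3: wrote 3B at 0x0c = 5ea2dd
  after D4: wrote 2B at 0x16 = 5bcf
  after D5: wrote 3B at 0x04 = d5255b
query mem[0x0a]=0xcf, mem[0x0d]=0xa2, mem[0x01]=0x5e

MEM[0x0a,0x0d,0x01] = cf a2 5e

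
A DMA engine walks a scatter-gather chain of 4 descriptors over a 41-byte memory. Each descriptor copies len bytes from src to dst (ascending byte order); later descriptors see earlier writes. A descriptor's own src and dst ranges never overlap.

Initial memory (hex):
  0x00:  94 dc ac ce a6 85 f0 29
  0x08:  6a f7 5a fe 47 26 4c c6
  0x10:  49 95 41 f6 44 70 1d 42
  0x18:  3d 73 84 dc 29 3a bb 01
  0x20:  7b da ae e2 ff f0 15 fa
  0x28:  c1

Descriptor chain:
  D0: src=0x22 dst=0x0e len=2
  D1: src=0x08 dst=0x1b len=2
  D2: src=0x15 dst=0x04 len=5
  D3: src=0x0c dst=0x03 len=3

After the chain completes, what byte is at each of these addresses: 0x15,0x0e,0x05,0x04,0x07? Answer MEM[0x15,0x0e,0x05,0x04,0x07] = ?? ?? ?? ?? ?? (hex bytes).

#0 dst[0x0e+2] := {0xae,0xe2}
#1 dst[0x1b+2] := {0x6a,0xf7}
#2 dst[0x04+5] := {0x70,0x1d,0x42,0x3d,0x73}
#3 dst[0x03+3] := {0x47,0x26,0xae}
query mem[0x15]=0x70, mem[0x0e]=0xae, mem[0x05]=0xae, mem[0x04]=0x26, mem[0x07]=0x3d

MEM[0x15,0x0e,0x05,0x04,0x07] = 70 ae ae 26 3d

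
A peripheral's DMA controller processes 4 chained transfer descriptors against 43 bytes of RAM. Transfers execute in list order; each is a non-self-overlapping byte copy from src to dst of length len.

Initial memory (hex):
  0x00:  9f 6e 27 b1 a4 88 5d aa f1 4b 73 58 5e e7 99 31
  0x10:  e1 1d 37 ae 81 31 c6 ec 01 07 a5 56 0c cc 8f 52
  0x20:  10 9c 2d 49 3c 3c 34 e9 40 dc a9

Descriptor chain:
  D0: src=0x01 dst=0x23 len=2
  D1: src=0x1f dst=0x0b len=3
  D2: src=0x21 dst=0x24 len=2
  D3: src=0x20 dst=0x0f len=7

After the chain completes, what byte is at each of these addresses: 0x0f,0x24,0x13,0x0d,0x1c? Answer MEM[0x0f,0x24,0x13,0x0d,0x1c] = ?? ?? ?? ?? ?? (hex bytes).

  after D0: wrote 2B at 0x23 = 6e27
  after D1: wrote 3B at 0x0b = 52109c
  after D2: wrote 2B at 0x24 = 9c2d
  after D3: wrote 7B at 0x0f = 109c2d6e9c2d34
query mem[0x0f]=0x10, mem[0x24]=0x9c, mem[0x13]=0x9c, mem[0x0d]=0x9c, mem[0x1c]=0x0c

MEM[0x0f,0x24,0x13,0x0d,0x1c] = 10 9c 9c 9c 0c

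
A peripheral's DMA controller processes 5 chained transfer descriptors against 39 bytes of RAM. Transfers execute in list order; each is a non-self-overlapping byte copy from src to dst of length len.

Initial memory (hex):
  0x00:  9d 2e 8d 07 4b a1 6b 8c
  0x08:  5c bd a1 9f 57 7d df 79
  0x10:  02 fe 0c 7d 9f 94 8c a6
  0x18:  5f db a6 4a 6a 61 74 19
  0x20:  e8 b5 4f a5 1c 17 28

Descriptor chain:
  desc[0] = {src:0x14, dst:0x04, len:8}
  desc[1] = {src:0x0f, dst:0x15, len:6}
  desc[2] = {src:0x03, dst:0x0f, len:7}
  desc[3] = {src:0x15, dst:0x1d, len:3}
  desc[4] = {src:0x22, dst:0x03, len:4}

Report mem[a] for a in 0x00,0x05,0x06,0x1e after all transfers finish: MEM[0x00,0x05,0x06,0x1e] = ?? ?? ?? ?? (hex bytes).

[0] 0x14->0x04 len=8 : 9f 94 8c a6 5f db a6 4a
[1] 0x0f->0x15 len=6 : 79 02 fe 0c 7d 9f
[2] 0x03->0x0f len=7 : 07 9f 94 8c a6 5f db
[3] 0x15->0x1d len=3 : db 02 fe
[4] 0x22->0x03 len=4 : 4f a5 1c 17
query mem[0x00]=0x9d, mem[0x05]=0x1c, mem[0x06]=0x17, mem[0x1e]=0x02

MEM[0x00,0x05,0x06,0x1e] = 9d 1c 17 02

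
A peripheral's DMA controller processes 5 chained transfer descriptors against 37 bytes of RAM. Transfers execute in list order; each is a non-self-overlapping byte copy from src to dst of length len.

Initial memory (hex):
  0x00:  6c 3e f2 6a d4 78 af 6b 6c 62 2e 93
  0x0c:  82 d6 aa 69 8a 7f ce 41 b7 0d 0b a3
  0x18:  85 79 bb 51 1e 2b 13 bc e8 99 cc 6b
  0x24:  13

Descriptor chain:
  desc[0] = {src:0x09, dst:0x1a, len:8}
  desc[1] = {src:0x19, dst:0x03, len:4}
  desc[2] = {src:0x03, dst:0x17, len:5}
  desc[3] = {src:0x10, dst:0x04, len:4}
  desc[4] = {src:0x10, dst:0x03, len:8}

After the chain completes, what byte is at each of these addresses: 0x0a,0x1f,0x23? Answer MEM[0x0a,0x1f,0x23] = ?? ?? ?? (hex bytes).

MEM[0x0a,0x1f,0x23] = 79 aa 6b

#0 dst[0x1a+8] := {0x62,0x2e,0x93,0x82,0xd6,0xaa,0x69,0x8a}
#1 dst[0x03+4] := {0x79,0x62,0x2e,0x93}
#2 dst[0x17+5] := {0x79,0x62,0x2e,0x93,0x6b}
#3 dst[0x04+4] := {0x8a,0x7f,0xce,0x41}
#4 dst[0x03+8] := {0x8a,0x7f,0xce,0x41,0xb7,0x0d,0x0b,0x79}
query mem[0x0a]=0x79, mem[0x1f]=0xaa, mem[0x23]=0x6b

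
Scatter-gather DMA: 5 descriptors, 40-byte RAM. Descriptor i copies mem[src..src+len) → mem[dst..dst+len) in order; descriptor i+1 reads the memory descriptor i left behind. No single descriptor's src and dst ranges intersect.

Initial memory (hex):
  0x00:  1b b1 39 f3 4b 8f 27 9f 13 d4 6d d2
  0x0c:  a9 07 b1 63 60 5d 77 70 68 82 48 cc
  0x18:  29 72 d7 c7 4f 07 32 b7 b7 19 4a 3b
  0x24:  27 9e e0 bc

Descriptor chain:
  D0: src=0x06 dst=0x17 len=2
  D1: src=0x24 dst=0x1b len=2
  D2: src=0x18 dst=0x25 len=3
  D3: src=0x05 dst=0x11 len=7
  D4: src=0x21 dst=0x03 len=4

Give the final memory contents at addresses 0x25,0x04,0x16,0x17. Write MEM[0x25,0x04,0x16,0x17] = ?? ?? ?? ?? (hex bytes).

D0: mem[0x17..0x18] <- [27 9f]
D1: mem[0x1b..0x1c] <- [27 9e]
D2: mem[0x25..0x27] <- [9f 72 d7]
D3: mem[0x11..0x17] <- [8f 27 9f 13 d4 6d d2]
D4: mem[0x03..0x06] <- [19 4a 3b 27]
query mem[0x25]=0x9f, mem[0x04]=0x4a, mem[0x16]=0x6d, mem[0x17]=0xd2

MEM[0x25,0x04,0x16,0x17] = 9f 4a 6d d2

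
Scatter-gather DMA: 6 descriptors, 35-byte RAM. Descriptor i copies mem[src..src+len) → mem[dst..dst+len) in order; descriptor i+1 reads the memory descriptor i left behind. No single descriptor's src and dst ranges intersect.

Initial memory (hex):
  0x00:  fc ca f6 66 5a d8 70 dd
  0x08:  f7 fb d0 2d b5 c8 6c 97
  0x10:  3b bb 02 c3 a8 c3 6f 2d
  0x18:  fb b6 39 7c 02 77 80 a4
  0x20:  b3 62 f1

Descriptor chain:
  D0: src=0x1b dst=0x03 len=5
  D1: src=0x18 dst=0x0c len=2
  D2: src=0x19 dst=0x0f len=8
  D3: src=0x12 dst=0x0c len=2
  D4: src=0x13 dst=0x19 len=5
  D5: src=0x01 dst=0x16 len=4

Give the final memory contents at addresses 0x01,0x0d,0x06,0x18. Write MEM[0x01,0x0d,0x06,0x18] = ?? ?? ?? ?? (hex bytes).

MEM[0x01,0x0d,0x06,0x18] = ca 77 80 7c

D0: mem[0x03..0x07] <- [7c 02 77 80 a4]
D1: mem[0x0c..0x0d] <- [fb b6]
D2: mem[0x0f..0x16] <- [b6 39 7c 02 77 80 a4 b3]
D3: mem[0x0c..0x0d] <- [02 77]
D4: mem[0x19..0x1d] <- [77 80 a4 b3 2d]
D5: mem[0x16..0x19] <- [ca f6 7c 02]
query mem[0x01]=0xca, mem[0x0d]=0x77, mem[0x06]=0x80, mem[0x18]=0x7c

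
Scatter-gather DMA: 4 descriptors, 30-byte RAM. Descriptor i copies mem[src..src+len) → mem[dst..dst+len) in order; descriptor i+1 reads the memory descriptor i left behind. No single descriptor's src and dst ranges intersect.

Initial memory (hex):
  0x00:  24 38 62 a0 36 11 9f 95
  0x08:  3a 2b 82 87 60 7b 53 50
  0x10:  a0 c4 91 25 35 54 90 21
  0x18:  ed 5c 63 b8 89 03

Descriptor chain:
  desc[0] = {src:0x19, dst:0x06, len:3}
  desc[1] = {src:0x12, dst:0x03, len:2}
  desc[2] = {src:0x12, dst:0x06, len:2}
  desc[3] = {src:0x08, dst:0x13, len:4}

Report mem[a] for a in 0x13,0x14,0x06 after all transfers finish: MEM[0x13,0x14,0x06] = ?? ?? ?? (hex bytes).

D0: mem[0x06..0x08] <- [5c 63 b8]
D1: mem[0x03..0x04] <- [91 25]
D2: mem[0x06..0x07] <- [91 25]
D3: mem[0x13..0x16] <- [b8 2b 82 87]
query mem[0x13]=0xb8, mem[0x14]=0x2b, mem[0x06]=0x91

MEM[0x13,0x14,0x06] = b8 2b 91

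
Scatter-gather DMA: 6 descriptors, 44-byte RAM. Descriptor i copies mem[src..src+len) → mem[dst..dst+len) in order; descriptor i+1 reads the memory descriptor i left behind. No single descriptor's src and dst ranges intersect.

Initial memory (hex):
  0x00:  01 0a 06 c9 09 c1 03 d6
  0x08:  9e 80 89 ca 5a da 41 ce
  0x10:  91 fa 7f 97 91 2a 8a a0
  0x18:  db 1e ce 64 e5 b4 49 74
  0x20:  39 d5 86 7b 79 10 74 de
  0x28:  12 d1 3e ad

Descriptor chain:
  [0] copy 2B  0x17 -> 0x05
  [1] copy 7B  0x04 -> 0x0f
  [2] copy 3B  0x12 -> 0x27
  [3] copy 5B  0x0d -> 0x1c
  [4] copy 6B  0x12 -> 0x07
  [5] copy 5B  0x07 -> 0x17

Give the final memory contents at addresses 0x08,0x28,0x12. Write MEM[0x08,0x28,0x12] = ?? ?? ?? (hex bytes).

[0] 0x17->0x05 len=2 : a0 db
[1] 0x04->0x0f len=7 : 09 a0 db d6 9e 80 89
[2] 0x12->0x27 len=3 : d6 9e 80
[3] 0x0d->0x1c len=5 : da 41 09 a0 db
[4] 0x12->0x07 len=6 : d6 9e 80 89 8a a0
[5] 0x07->0x17 len=5 : d6 9e 80 89 8a
query mem[0x08]=0x9e, mem[0x28]=0x9e, mem[0x12]=0xd6

MEM[0x08,0x28,0x12] = 9e 9e d6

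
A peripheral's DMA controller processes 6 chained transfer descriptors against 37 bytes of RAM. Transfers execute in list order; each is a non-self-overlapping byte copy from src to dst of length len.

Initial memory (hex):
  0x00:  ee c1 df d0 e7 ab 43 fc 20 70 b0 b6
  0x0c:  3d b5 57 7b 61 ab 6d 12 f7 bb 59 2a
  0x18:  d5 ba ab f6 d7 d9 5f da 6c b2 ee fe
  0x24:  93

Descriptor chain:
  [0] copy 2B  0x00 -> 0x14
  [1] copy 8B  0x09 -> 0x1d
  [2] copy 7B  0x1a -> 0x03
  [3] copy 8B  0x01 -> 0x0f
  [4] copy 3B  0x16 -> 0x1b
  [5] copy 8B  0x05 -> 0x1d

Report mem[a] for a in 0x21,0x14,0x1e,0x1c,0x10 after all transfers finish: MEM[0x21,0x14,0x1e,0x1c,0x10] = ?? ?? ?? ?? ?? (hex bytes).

[0] 0x00->0x14 len=2 : ee c1
[1] 0x09->0x1d len=8 : 70 b0 b6 3d b5 57 7b 61
[2] 0x1a->0x03 len=7 : ab f6 d7 70 b0 b6 3d
[3] 0x01->0x0f len=8 : c1 df ab f6 d7 70 b0 b6
[4] 0x16->0x1b len=3 : b6 2a d5
[5] 0x05->0x1d len=8 : d7 70 b0 b6 3d b0 b6 3d
query mem[0x21]=0x3d, mem[0x14]=0x70, mem[0x1e]=0x70, mem[0x1c]=0x2a, mem[0x10]=0xdf

MEM[0x21,0x14,0x1e,0x1c,0x10] = 3d 70 70 2a df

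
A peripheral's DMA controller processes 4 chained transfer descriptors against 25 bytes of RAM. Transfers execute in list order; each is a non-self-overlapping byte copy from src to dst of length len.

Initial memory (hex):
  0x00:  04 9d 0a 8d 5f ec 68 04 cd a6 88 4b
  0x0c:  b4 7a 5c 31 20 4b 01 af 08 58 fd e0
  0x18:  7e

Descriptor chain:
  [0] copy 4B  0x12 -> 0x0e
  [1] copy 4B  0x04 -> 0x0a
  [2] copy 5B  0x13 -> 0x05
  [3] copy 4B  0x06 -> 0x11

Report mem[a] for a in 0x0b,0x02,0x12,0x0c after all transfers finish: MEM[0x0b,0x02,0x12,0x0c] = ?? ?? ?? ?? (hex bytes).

#0 dst[0x0e+4] := {0x01,0xaf,0x08,0x58}
#1 dst[0x0a+4] := {0x5f,0xec,0x68,0x04}
#2 dst[0x05+5] := {0xaf,0x08,0x58,0xfd,0xe0}
#3 dst[0x11+4] := {0x08,0x58,0xfd,0xe0}
query mem[0x0b]=0xec, mem[0x02]=0x0a, mem[0x12]=0x58, mem[0x0c]=0x68

MEM[0x0b,0x02,0x12,0x0c] = ec 0a 58 68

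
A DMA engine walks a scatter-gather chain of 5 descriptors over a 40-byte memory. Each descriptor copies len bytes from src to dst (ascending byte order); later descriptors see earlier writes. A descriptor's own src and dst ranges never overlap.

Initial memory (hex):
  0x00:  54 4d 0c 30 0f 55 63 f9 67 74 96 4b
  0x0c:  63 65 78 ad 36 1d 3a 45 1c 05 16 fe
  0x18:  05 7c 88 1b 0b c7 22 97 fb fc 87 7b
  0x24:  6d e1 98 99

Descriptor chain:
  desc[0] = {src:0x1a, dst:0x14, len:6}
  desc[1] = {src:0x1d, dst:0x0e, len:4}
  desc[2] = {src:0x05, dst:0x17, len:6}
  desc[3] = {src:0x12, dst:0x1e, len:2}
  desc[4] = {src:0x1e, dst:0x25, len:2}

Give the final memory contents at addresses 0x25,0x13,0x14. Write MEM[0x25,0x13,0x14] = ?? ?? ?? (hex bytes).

#0 dst[0x14+6] := {0x88,0x1b,0x0b,0xc7,0x22,0x97}
#1 dst[0x0e+4] := {0xc7,0x22,0x97,0xfb}
#2 dst[0x17+6] := {0x55,0x63,0xf9,0x67,0x74,0x96}
#3 dst[0x1e+2] := {0x3a,0x45}
#4 dst[0x25+2] := {0x3a,0x45}
query mem[0x25]=0x3a, mem[0x13]=0x45, mem[0x14]=0x88

MEM[0x25,0x13,0x14] = 3a 45 88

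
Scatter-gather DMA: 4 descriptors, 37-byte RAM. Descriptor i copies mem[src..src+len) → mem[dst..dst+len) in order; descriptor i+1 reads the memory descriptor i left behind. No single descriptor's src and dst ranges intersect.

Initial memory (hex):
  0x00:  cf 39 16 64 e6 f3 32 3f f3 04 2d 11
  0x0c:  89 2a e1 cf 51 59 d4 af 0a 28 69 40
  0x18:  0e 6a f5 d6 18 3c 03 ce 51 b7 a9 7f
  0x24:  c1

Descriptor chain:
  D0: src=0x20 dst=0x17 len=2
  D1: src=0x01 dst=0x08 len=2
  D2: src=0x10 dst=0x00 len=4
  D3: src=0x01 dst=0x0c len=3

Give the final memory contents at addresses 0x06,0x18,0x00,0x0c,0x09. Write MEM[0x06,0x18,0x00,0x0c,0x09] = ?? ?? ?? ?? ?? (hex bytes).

#0 dst[0x17+2] := {0x51,0xb7}
#1 dst[0x08+2] := {0x39,0x16}
#2 dst[0x00+4] := {0x51,0x59,0xd4,0xaf}
#3 dst[0x0c+3] := {0x59,0xd4,0xaf}
query mem[0x06]=0x32, mem[0x18]=0xb7, mem[0x00]=0x51, mem[0x0c]=0x59, mem[0x09]=0x16

MEM[0x06,0x18,0x00,0x0c,0x09] = 32 b7 51 59 16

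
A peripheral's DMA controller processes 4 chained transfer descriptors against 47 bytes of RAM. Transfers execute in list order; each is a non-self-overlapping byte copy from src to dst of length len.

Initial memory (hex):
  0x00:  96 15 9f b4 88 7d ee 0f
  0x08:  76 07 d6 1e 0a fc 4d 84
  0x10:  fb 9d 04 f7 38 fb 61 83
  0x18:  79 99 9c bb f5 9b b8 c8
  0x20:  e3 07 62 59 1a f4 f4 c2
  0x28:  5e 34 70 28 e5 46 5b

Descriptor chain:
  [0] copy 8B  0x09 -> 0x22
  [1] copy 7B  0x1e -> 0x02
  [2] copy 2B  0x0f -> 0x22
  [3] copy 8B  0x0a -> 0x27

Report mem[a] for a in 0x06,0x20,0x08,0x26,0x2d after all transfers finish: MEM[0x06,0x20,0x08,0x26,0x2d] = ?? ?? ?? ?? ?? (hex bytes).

  after D0: wrote 8B at 0x22 = 07d61e0afc4d84fb
  after D1: wrote 7B at 0x02 = b8c8e30707d61e
  after D2: wrote 2B at 0x22 = 84fb
  after D3: wrote 8B at 0x27 = d61e0afc4d84fb9d
query mem[0x06]=0x07, mem[0x20]=0xe3, mem[0x08]=0x1e, mem[0x26]=0xfc, mem[0x2d]=0xfb

MEM[0x06,0x20,0x08,0x26,0x2d] = 07 e3 1e fc fb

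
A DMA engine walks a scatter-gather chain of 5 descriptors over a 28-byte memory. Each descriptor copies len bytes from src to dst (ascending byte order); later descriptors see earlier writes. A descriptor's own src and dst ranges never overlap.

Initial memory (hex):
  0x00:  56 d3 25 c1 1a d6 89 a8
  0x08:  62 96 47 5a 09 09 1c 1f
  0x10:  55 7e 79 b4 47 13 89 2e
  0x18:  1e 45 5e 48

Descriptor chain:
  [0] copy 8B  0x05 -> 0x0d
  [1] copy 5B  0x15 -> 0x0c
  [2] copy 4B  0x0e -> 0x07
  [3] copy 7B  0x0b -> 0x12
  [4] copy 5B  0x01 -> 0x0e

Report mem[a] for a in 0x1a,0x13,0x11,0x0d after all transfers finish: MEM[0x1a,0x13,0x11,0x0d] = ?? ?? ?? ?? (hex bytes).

MEM[0x1a,0x13,0x11,0x0d] = 5e 13 1a 89

[0] 0x05->0x0d len=8 : d6 89 a8 62 96 47 5a 09
[1] 0x15->0x0c len=5 : 13 89 2e 1e 45
[2] 0x0e->0x07 len=4 : 2e 1e 45 96
[3] 0x0b->0x12 len=7 : 5a 13 89 2e 1e 45 96
[4] 0x01->0x0e len=5 : d3 25 c1 1a d6
query mem[0x1a]=0x5e, mem[0x13]=0x13, mem[0x11]=0x1a, mem[0x0d]=0x89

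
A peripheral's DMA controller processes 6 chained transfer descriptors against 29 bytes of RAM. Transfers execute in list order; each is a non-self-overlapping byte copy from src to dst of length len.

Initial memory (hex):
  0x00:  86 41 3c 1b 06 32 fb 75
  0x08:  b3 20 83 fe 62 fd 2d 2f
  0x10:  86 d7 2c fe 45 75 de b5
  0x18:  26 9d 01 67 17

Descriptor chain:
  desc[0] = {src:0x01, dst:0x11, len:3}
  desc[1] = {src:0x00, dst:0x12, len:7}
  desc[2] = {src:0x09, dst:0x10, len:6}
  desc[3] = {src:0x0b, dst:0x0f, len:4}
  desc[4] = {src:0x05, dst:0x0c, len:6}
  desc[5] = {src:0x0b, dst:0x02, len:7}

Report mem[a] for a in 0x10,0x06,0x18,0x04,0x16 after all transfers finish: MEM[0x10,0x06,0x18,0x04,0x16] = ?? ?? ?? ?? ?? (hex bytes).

[0] 0x01->0x11 len=3 : 41 3c 1b
[1] 0x00->0x12 len=7 : 86 41 3c 1b 06 32 fb
[2] 0x09->0x10 len=6 : 20 83 fe 62 fd 2d
[3] 0x0b->0x0f len=4 : fe 62 fd 2d
[4] 0x05->0x0c len=6 : 32 fb 75 b3 20 83
[5] 0x0b->0x02 len=7 : fe 32 fb 75 b3 20 83
query mem[0x10]=0x20, mem[0x06]=0xb3, mem[0x18]=0xfb, mem[0x04]=0xfb, mem[0x16]=0x06

MEM[0x10,0x06,0x18,0x04,0x16] = 20 b3 fb fb 06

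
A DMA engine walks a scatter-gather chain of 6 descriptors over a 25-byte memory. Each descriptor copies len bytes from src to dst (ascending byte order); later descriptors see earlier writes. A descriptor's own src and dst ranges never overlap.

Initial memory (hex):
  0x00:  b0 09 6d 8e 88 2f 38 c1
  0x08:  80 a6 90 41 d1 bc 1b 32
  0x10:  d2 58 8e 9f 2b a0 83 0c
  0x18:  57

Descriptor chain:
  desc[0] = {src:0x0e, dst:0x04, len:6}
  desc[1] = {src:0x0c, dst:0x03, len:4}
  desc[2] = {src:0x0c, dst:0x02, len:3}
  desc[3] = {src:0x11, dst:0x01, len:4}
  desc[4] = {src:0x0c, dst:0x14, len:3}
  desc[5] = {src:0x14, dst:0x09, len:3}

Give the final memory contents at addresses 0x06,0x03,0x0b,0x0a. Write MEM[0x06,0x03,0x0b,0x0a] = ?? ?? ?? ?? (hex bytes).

#0 dst[0x04+6] := {0x1b,0x32,0xd2,0x58,0x8e,0x9f}
#1 dst[0x03+4] := {0xd1,0xbc,0x1b,0x32}
#2 dst[0x02+3] := {0xd1,0xbc,0x1b}
#3 dst[0x01+4] := {0x58,0x8e,0x9f,0x2b}
#4 dst[0x14+3] := {0xd1,0xbc,0x1b}
#5 dst[0x09+3] := {0xd1,0xbc,0x1b}
query mem[0x06]=0x32, mem[0x03]=0x9f, mem[0x0b]=0x1b, mem[0x0a]=0xbc

MEM[0x06,0x03,0x0b,0x0a] = 32 9f 1b bc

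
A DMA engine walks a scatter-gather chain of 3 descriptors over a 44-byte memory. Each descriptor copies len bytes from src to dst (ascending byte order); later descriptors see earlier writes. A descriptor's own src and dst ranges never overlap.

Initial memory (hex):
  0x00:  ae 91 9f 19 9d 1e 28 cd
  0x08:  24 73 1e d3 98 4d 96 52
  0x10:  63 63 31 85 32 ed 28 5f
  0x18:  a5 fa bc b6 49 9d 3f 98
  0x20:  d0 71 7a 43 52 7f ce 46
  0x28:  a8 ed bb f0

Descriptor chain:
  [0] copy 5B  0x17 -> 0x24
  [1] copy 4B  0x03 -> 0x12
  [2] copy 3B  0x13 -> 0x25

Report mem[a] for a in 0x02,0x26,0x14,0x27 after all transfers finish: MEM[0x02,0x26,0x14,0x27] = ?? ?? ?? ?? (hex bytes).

MEM[0x02,0x26,0x14,0x27] = 9f 1e 1e 28

D0: mem[0x24..0x28] <- [5f a5 fa bc b6]
D1: mem[0x12..0x15] <- [19 9d 1e 28]
D2: mem[0x25..0x27] <- [9d 1e 28]
query mem[0x02]=0x9f, mem[0x26]=0x1e, mem[0x14]=0x1e, mem[0x27]=0x28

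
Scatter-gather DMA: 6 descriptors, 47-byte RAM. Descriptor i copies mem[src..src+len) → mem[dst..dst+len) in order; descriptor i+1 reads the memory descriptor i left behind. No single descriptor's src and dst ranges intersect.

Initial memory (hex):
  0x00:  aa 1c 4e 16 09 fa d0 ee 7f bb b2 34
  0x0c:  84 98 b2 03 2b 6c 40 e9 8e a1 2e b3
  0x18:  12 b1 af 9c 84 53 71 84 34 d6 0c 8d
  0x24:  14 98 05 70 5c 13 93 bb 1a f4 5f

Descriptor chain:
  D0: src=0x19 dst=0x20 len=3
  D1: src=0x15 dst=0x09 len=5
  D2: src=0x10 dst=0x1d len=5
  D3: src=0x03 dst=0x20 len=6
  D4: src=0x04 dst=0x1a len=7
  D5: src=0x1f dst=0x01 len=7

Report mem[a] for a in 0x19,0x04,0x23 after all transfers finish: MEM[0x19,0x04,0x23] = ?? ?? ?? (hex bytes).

D0: mem[0x20..0x22] <- [b1 af 9c]
D1: mem[0x09..0x0d] <- [a1 2e b3 12 b1]
D2: mem[0x1d..0x21] <- [2b 6c 40 e9 8e]
D3: mem[0x20..0x25] <- [16 09 fa d0 ee 7f]
D4: mem[0x1a..0x20] <- [09 fa d0 ee 7f a1 2e]
D5: mem[0x01..0x07] <- [a1 2e 09 fa d0 ee 7f]
query mem[0x19]=0xb1, mem[0x04]=0xfa, mem[0x23]=0xd0

MEM[0x19,0x04,0x23] = b1 fa d0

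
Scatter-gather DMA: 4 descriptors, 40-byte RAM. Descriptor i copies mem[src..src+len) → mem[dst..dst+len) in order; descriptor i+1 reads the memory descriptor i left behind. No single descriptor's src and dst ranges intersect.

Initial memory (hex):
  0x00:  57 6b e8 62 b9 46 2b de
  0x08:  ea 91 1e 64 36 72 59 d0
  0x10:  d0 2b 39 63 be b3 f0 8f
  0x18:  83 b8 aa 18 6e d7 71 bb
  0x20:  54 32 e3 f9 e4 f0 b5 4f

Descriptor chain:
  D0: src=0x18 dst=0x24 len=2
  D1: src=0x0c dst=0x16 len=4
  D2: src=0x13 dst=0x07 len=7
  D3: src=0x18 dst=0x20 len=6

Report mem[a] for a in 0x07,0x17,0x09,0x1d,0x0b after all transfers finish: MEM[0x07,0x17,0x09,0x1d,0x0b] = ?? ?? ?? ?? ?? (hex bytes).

  after D0: wrote 2B at 0x24 = 83b8
  after D1: wrote 4B at 0x16 = 367259d0
  after D2: wrote 7B at 0x07 = 63beb3367259d0
  after D3: wrote 6B at 0x20 = 59d0aa186ed7
query mem[0x07]=0x63, mem[0x17]=0x72, mem[0x09]=0xb3, mem[0x1d]=0xd7, mem[0x0b]=0x72

MEM[0x07,0x17,0x09,0x1d,0x0b] = 63 72 b3 d7 72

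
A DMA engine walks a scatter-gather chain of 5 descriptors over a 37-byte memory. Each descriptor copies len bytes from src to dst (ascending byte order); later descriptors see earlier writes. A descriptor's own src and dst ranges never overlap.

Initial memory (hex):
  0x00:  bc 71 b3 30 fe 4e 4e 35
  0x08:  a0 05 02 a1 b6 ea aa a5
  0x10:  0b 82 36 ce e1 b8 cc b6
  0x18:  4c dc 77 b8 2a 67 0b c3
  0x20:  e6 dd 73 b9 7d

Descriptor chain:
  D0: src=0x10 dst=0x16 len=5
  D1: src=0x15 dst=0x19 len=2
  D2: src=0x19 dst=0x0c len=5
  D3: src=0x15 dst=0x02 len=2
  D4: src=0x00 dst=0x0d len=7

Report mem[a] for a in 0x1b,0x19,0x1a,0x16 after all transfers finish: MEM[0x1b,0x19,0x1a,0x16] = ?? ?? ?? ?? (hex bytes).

  after D0: wrote 5B at 0x16 = 0b8236cee1
  after D1: wrote 2B at 0x19 = b80b
  after D2: wrote 5B at 0x0c = b80bb82a67
  after D3: wrote 2B at 0x02 = b80b
  after D4: wrote 7B at 0x0d = bc71b80bfe4e4e
query mem[0x1b]=0xb8, mem[0x19]=0xb8, mem[0x1a]=0x0b, mem[0x16]=0x0b

MEM[0x1b,0x19,0x1a,0x16] = b8 b8 0b 0b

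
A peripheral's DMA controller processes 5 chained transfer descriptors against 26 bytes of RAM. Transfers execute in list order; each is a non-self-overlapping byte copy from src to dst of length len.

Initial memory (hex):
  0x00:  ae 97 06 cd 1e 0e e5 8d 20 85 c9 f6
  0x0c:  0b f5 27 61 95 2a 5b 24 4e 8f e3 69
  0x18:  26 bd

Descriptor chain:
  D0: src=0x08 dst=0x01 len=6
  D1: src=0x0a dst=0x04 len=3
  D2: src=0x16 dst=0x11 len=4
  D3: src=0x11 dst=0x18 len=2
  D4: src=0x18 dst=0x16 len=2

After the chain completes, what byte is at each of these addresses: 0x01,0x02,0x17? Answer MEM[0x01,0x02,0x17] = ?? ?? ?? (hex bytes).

#0 dst[0x01+6] := {0x20,0x85,0xc9,0xf6,0x0b,0xf5}
#1 dst[0x04+3] := {0xc9,0xf6,0x0b}
#2 dst[0x11+4] := {0xe3,0x69,0x26,0xbd}
#3 dst[0x18+2] := {0xe3,0x69}
#4 dst[0x16+2] := {0xe3,0x69}
query mem[0x01]=0x20, mem[0x02]=0x85, mem[0x17]=0x69

MEM[0x01,0x02,0x17] = 20 85 69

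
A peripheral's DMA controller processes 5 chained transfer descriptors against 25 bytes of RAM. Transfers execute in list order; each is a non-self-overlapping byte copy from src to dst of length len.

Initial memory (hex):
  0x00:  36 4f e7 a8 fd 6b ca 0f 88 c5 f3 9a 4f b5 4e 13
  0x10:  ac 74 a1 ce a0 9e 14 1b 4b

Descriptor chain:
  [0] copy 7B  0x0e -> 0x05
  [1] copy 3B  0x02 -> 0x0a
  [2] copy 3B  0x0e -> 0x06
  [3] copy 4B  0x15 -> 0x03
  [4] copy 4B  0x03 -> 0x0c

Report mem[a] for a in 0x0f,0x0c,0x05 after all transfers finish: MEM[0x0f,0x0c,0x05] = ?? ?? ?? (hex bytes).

#0 dst[0x05+7] := {0x4e,0x13,0xac,0x74,0xa1,0xce,0xa0}
#1 dst[0x0a+3] := {0xe7,0xa8,0xfd}
#2 dst[0x06+3] := {0x4e,0x13,0xac}
#3 dst[0x03+4] := {0x9e,0x14,0x1b,0x4b}
#4 dst[0x0c+4] := {0x9e,0x14,0x1b,0x4b}
query mem[0x0f]=0x4b, mem[0x0c]=0x9e, mem[0x05]=0x1b

MEM[0x0f,0x0c,0x05] = 4b 9e 1b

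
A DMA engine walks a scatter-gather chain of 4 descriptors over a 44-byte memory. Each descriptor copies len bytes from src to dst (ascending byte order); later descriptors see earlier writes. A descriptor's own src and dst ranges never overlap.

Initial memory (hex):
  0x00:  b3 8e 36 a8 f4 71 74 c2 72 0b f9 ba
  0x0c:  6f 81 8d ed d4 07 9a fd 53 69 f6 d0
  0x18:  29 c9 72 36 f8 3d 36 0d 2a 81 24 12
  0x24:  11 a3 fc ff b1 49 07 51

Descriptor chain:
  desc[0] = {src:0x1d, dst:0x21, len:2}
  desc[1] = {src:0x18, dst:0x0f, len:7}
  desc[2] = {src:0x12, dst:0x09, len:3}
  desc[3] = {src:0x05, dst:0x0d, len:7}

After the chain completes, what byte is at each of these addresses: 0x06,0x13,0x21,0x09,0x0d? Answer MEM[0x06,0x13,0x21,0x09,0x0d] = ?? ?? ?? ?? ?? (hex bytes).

#0 dst[0x21+2] := {0x3d,0x36}
#1 dst[0x0f+7] := {0x29,0xc9,0x72,0x36,0xf8,0x3d,0x36}
#2 dst[0x09+3] := {0x36,0xf8,0x3d}
#3 dst[0x0d+7] := {0x71,0x74,0xc2,0x72,0x36,0xf8,0x3d}
query mem[0x06]=0x74, mem[0x13]=0x3d, mem[0x21]=0x3d, mem[0x09]=0x36, mem[0x0d]=0x71

MEM[0x06,0x13,0x21,0x09,0x0d] = 74 3d 3d 36 71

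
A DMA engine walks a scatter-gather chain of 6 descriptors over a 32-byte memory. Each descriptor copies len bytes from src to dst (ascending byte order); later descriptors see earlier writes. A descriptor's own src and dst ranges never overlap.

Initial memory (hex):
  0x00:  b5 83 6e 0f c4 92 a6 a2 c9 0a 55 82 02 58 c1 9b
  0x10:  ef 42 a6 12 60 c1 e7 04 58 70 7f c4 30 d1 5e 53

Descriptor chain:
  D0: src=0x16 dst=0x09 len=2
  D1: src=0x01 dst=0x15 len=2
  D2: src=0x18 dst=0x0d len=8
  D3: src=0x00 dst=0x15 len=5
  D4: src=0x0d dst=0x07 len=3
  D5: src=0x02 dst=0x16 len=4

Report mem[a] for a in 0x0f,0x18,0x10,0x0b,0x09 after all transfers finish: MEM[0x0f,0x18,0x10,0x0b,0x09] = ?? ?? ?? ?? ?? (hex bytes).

D0: mem[0x09..0x0a] <- [e7 04]
D1: mem[0x15..0x16] <- [83 6e]
D2: mem[0x0d..0x14] <- [58 70 7f c4 30 d1 5e 53]
D3: mem[0x15..0x19] <- [b5 83 6e 0f c4]
D4: mem[0x07..0x09] <- [58 70 7f]
D5: mem[0x16..0x19] <- [6e 0f c4 92]
query mem[0x0f]=0x7f, mem[0x18]=0xc4, mem[0x10]=0xc4, mem[0x0b]=0x82, mem[0x09]=0x7f

MEM[0x0f,0x18,0x10,0x0b,0x09] = 7f c4 c4 82 7f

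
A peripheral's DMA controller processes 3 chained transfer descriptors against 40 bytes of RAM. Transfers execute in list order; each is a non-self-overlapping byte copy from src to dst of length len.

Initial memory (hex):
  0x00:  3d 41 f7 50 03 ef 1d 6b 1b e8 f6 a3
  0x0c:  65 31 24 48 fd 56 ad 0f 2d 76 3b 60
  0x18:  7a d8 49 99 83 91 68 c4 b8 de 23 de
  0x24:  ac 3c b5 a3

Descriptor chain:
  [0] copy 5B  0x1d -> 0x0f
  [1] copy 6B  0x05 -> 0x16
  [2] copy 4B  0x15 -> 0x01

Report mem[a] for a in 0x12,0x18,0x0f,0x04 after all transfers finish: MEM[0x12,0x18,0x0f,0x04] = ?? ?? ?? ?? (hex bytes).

MEM[0x12,0x18,0x0f,0x04] = b8 6b 91 6b

  after D0: wrote 5B at 0x0f = 9168c4b8de
  after D1: wrote 6B at 0x16 = ef1d6b1be8f6
  after D2: wrote 4B at 0x01 = 76ef1d6b
query mem[0x12]=0xb8, mem[0x18]=0x6b, mem[0x0f]=0x91, mem[0x04]=0x6b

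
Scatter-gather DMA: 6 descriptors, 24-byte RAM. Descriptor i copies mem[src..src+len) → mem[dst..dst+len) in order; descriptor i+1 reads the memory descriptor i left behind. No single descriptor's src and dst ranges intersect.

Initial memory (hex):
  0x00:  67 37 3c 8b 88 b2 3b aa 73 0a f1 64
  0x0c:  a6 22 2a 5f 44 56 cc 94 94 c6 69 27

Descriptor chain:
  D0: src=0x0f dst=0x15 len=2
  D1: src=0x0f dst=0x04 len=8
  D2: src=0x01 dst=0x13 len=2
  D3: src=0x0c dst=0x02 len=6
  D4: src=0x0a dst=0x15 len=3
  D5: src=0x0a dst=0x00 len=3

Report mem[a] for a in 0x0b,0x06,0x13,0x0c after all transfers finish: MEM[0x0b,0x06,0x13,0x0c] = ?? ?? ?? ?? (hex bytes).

MEM[0x0b,0x06,0x13,0x0c] = 44 44 37 a6

D0: mem[0x15..0x16] <- [5f 44]
D1: mem[0x04..0x0b] <- [5f 44 56 cc 94 94 5f 44]
D2: mem[0x13..0x14] <- [37 3c]
D3: mem[0x02..0x07] <- [a6 22 2a 5f 44 56]
D4: mem[0x15..0x17] <- [5f 44 a6]
D5: mem[0x00..0x02] <- [5f 44 a6]
query mem[0x0b]=0x44, mem[0x06]=0x44, mem[0x13]=0x37, mem[0x0c]=0xa6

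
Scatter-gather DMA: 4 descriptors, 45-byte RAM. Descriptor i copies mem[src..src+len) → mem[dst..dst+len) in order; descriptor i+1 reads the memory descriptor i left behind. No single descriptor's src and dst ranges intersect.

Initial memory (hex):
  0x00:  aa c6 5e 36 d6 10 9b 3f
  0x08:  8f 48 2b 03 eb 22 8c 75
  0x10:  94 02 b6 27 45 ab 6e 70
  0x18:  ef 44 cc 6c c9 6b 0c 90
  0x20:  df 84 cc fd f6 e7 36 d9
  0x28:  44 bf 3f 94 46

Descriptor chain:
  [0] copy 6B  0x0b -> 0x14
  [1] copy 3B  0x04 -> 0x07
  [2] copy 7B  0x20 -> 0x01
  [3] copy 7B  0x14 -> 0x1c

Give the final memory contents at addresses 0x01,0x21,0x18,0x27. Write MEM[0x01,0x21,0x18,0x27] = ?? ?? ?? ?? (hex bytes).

MEM[0x01,0x21,0x18,0x27] = df 94 75 d9

D0: mem[0x14..0x19] <- [03 eb 22 8c 75 94]
D1: mem[0x07..0x09] <- [d6 10 9b]
D2: mem[0x01..0x07] <- [df 84 cc fd f6 e7 36]
D3: mem[0x1c..0x22] <- [03 eb 22 8c 75 94 cc]
query mem[0x01]=0xdf, mem[0x21]=0x94, mem[0x18]=0x75, mem[0x27]=0xd9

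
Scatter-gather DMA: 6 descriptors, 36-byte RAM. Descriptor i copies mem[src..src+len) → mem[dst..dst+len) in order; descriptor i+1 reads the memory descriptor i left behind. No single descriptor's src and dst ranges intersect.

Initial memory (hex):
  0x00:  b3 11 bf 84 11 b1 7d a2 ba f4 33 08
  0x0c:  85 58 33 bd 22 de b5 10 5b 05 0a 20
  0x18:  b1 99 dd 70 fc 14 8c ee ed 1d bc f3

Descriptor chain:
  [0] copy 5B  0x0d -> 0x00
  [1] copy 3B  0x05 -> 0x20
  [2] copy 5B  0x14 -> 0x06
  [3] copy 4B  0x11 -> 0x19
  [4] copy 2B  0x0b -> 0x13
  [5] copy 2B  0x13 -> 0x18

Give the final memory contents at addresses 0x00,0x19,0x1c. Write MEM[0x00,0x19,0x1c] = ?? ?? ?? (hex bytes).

MEM[0x00,0x19,0x1c] = 58 85 5b

  after D0: wrote 5B at 0x00 = 5833bd22de
  after D1: wrote 3B at 0x20 = b17da2
  after D2: wrote 5B at 0x06 = 5b050a20b1
  after D3: wrote 4B at 0x19 = deb5105b
  after D4: wrote 2B at 0x13 = 0885
  after D5: wrote 2B at 0x18 = 0885
query mem[0x00]=0x58, mem[0x19]=0x85, mem[0x1c]=0x5b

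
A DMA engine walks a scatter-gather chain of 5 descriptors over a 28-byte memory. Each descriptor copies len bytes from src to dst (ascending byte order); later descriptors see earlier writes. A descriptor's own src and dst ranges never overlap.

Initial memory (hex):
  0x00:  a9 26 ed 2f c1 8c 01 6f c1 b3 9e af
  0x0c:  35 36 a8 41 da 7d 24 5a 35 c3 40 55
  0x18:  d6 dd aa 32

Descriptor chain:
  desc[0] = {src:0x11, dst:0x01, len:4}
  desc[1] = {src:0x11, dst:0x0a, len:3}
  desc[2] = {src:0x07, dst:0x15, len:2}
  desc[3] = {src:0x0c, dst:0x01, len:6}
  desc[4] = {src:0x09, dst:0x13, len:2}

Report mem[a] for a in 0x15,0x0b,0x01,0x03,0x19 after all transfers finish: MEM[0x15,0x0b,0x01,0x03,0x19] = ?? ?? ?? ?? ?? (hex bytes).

MEM[0x15,0x0b,0x01,0x03,0x19] = 6f 24 5a a8 dd

[0] 0x11->0x01 len=4 : 7d 24 5a 35
[1] 0x11->0x0a len=3 : 7d 24 5a
[2] 0x07->0x15 len=2 : 6f c1
[3] 0x0c->0x01 len=6 : 5a 36 a8 41 da 7d
[4] 0x09->0x13 len=2 : b3 7d
query mem[0x15]=0x6f, mem[0x0b]=0x24, mem[0x01]=0x5a, mem[0x03]=0xa8, mem[0x19]=0xdd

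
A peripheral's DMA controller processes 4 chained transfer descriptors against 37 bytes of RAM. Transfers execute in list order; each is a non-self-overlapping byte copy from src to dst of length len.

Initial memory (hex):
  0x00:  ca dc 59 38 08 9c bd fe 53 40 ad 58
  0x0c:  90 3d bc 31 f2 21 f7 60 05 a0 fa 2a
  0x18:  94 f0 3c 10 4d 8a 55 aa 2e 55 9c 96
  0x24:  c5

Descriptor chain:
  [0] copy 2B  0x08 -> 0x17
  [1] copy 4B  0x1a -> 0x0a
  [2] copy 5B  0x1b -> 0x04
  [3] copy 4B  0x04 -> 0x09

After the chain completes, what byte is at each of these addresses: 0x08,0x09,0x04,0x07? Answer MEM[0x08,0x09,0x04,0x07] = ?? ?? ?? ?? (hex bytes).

#0 dst[0x17+2] := {0x53,0x40}
#1 dst[0x0a+4] := {0x3c,0x10,0x4d,0x8a}
#2 dst[0x04+5] := {0x10,0x4d,0x8a,0x55,0xaa}
#3 dst[0x09+4] := {0x10,0x4d,0x8a,0x55}
query mem[0x08]=0xaa, mem[0x09]=0x10, mem[0x04]=0x10, mem[0x07]=0x55

MEM[0x08,0x09,0x04,0x07] = aa 10 10 55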